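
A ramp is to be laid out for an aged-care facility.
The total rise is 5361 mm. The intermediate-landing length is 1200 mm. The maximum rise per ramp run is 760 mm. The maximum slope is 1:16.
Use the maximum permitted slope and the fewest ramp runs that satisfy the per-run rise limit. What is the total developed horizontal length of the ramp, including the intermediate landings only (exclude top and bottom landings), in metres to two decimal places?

5361 / 760 = 7.054 → round up to 8 ramp runs. That means 7 intermediate landings.
Ramp run (horizontal) at 1:16: 5361 × 16 = 85776 mm.
Intermediate landings: 7 × 1200 = 8400 mm.
Total developed length = 85776 + 8400 = 94176 mm.
= 94.18 m.

94.18 m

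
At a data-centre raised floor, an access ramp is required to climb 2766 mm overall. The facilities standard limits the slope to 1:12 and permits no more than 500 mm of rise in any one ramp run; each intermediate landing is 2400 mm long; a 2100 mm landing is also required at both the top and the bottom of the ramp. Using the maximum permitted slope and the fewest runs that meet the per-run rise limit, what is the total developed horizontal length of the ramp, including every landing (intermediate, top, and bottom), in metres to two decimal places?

49.39 m

At most 500 each: 2766/500 = 5.53, giving 6 ramp runs. That means 5 intermediate landings.
Horizontal run for 2766 mm of rise at 1:12 is 2766 × 12 = 33192 mm.
Intermediate landings: 5 × 2400 = 12000 mm.
Top and bottom landings: 2 × 2100 = 4200 mm.
Total = 33192 + 12000 + 4200 = 49392 mm.
= 49.39 m.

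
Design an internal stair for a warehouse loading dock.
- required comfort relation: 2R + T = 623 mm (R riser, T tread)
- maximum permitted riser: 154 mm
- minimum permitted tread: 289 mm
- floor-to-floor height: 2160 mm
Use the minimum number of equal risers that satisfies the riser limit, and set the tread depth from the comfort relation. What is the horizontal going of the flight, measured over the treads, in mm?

At most 154 each: 2160/154 = 14.03, giving 15 risers.
Riser R = 2160 / 15 = 144 mm, within the 154 mm limit.
Tread T = 623 − 2 × 144 = 335 mm (≥ 289 mm).
Treads = 15 − 1 = 14; going = 14 × 335 = 4690 mm.

4690 mm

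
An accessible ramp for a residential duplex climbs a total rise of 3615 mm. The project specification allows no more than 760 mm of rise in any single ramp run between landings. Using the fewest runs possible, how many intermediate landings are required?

4 intermediate landings

⌈3615/760⌉ = 5 ramp runs.
5 runs are separated by 4 intermediate landings.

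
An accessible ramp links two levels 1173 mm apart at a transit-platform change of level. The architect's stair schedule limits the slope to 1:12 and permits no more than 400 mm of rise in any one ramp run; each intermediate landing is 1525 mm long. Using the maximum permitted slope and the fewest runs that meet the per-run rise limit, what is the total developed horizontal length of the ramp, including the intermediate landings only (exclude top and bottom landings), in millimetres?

1173 / 400 = 2.93, so 3 ramp runs are needed. That means 2 intermediate landings.
Horizontal run for 1173 mm of rise at 1:12 is 1173 × 12 = 14076 mm.
Intermediate landings: 2 × 1525 = 3050 mm.
Developed length = 14076 + 3050 = 17126 mm.

17126 mm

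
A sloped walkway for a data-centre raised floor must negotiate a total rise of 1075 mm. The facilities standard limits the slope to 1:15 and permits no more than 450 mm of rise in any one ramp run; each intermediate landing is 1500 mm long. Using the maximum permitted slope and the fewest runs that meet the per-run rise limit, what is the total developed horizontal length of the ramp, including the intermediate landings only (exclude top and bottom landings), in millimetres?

19125 mm

1075 / 450 = 2.39, so 3 ramp runs are needed. That means 2 intermediate landings.
Ramp run (horizontal) at 1:15: 1075 × 15 = 16125 mm.
Intermediate landings: 2 × 1500 = 3000 mm.
Developed length = 16125 + 3000 = 19125 mm.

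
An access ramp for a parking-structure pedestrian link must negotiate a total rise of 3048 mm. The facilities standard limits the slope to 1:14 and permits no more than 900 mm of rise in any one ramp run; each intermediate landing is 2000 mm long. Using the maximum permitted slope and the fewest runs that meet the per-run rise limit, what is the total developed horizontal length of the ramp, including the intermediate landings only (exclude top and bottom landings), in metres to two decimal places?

48.67 m

3048 / 900 = 3.39, so 4 ramp runs are needed. That means 3 intermediate landings.
Ramp run (horizontal) at 1:14: 3048 × 14 = 42672 mm.
3 intermediate landings contribute 3 × 2000 = 6000 mm.
Total developed length = 42672 + 6000 = 48672 mm.
= 48.67 m.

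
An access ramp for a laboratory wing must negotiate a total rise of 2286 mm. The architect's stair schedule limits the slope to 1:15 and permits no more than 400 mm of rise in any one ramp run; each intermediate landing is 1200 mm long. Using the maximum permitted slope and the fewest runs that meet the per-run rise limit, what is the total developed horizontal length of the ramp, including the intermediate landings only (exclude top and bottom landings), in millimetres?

40290 mm

At most 400 each: 2286/400 = 5.71, giving 6 ramp runs. That means 5 intermediate landings.
Horizontal run for 2286 mm of rise at 1:15 is 2286 × 15 = 34290 mm.
Intermediate landings: 5 × 1200 = 6000 mm.
Total developed length = 34290 + 6000 = 40290 mm.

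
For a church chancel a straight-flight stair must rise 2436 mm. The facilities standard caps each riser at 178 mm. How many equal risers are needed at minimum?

2436 / 178 = 13.69, so 14 risers are needed.

14 risers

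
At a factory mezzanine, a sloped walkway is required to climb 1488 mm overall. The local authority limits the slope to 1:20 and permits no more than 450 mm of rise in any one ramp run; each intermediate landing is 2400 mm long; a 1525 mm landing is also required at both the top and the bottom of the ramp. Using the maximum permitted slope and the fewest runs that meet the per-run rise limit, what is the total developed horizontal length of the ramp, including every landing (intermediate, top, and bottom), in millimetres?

1488 / 450 = 3.31, so 4 ramp runs are needed. That means 3 intermediate landings.
Horizontal run for 1488 mm of rise at 1:20 is 1488 × 20 = 29760 mm.
Intermediate landings: 3 × 2400 = 7200 mm.
Top and bottom landings: 2 × 1525 = 3050 mm.
Total = 29760 + 7200 + 3050 = 40010 mm.

40010 mm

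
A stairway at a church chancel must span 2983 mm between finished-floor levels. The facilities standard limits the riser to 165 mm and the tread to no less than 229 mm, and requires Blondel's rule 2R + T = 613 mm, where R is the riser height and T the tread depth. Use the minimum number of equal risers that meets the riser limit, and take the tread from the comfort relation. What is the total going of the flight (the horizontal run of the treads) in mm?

5382 mm

2983 / 165 = 18.08, so 19 risers are needed.
R = 2983 ÷ 19 = 157 mm.
T = 613 − 2·157 = 299 mm, which satisfies the 229 mm minimum.
19 risers give 18 treads; going = 18 × 299 = 5382 mm.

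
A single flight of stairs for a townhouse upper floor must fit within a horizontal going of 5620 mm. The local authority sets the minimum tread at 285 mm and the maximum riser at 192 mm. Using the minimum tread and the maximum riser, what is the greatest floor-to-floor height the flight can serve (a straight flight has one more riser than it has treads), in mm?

Treads that fit: ⌊5620 / 285⌋ = 19.
Risers = treads + 1 = 20.
Maximum height = 20 × 192 = 3840 mm.

3840 mm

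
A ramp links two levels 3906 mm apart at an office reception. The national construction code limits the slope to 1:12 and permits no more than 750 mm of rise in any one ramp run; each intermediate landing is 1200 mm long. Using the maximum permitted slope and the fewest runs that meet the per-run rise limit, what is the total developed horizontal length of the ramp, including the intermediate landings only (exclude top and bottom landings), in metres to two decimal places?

52.87 m

3906 / 750 = 5.21, so 6 ramp runs are needed. That means 5 intermediate landings.
Ramp run (horizontal) at 1:12: 3906 × 12 = 46872 mm.
Intermediate landings: 5 × 1200 = 6000 mm.
Developed length = 46872 + 6000 = 52872 mm.
= 52.87 m.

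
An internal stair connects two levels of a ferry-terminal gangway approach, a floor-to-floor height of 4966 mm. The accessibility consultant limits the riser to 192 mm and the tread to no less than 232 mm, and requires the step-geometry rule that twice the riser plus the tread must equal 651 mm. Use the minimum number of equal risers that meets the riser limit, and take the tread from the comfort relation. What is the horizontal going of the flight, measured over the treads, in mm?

6725 mm

At most 192 each: 4966/192 = 25.86, giving 26 risers.
Each riser is 4966/26 = 191 mm (≤ 192 mm).
From 2R + T = 651: T = 651 − 382 = 269 mm.
26 risers give 25 treads; going = 25 × 269 = 6725 mm.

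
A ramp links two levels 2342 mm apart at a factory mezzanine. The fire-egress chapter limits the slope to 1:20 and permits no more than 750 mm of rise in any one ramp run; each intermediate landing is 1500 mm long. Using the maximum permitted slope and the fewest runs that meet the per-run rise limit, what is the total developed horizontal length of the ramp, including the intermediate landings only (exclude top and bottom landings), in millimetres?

2342 / 750 = 3.123 → round up to 4 ramp runs. That means 3 intermediate landings.
Ramp run (horizontal) at 1:20: 2342 × 20 = 46840 mm.
3 intermediate landings contribute 3 × 1500 = 4500 mm.
Developed length = 46840 + 4500 = 51340 mm.

51340 mm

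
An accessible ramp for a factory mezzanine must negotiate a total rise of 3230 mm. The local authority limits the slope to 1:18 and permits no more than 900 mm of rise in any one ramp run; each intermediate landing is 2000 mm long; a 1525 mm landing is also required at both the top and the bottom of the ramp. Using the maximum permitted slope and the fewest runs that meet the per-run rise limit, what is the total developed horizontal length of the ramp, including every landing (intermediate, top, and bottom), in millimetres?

67190 mm

3230 / 900 = 3.59, so 4 ramp runs are needed. That means 3 intermediate landings.
Horizontal run for 3230 mm of rise at 1:18 is 3230 × 18 = 58140 mm.
Intermediate landings: 3 × 2000 = 6000 mm.
Top and bottom landings: 2 × 1525 = 3050 mm.
Total = 58140 + 6000 + 3050 = 67190 mm.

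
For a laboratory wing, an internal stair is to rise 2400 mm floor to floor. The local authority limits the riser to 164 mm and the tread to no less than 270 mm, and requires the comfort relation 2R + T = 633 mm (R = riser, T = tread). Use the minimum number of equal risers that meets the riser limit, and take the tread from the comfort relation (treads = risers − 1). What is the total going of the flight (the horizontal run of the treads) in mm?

2400 / 164 = 14.634 → round up to 15 risers.
Riser R = 2400 / 15 = 160 mm, within the 164 mm limit.
T = 633 − 2·160 = 313 mm, which satisfies the 270 mm minimum.
Treads = 15 − 1 = 14; going = 14 × 313 = 4382 mm.

4382 mm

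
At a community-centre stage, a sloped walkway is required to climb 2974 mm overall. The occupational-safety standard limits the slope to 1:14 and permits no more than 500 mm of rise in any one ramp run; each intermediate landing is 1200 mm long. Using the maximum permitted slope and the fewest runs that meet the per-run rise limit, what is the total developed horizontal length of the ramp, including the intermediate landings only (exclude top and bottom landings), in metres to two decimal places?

2974 / 500 = 5.95, so 6 ramp runs are needed. That means 5 intermediate landings.
Ramp run (horizontal) at 1:14: 2974 × 14 = 41636 mm.
Intermediate landings: 5 × 1200 = 6000 mm.
Developed length = 41636 + 6000 = 47636 mm.
= 47.64 m.

47.64 m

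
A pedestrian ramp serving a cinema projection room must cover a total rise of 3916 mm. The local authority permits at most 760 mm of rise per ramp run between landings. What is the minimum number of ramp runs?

3916 / 760 = 5.153 → round up to 6 ramp runs.

6 runs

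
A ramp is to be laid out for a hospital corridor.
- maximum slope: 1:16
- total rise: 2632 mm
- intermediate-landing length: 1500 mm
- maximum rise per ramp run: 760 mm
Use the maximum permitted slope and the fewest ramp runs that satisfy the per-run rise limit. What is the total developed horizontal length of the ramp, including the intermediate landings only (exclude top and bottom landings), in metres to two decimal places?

46.61 m

⌈2632/760⌉ = 4 ramp runs. That means 3 intermediate landings.
Horizontal run for 2632 mm of rise at 1:16 is 2632 × 16 = 42112 mm.
3 intermediate landings contribute 3 × 1500 = 4500 mm.
Developed length = 42112 + 4500 = 46612 mm.
= 46.61 m.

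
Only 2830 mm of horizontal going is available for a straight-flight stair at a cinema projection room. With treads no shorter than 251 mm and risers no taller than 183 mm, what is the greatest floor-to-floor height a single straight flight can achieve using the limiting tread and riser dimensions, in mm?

2196 mm

Treads that fit: ⌊2830 / 251⌋ = 11.
Risers = treads + 1 = 12.
Maximum height = 12 × 183 = 2196 mm.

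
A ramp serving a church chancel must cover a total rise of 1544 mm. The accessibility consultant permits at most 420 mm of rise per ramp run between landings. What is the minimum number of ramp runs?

1544 / 420 = 3.676 → round up to 4 ramp runs.

4 runs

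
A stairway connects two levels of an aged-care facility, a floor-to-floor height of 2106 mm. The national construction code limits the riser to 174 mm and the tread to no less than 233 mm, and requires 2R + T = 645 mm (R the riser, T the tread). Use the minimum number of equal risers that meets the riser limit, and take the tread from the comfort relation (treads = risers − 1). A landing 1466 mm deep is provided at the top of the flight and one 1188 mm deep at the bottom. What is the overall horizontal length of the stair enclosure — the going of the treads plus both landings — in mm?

⌈2106/174⌉ = 13 risers.
R = 2106 ÷ 13 = 162 mm.
Tread T = 645 − 2 × 162 = 321 mm (≥ 233 mm).
Treads = 13 − 1 = 12; going = 12 × 321 = 3852 mm.
Add landings: 3852 + 1466 + 1188 = 6506 mm.

6506 mm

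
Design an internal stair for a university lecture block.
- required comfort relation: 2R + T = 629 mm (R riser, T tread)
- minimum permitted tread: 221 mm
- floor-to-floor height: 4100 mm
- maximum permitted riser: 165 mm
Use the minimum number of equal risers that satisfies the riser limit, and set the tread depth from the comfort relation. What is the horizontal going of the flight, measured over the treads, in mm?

4100 / 165 = 24.85, so 25 risers are needed.
Riser R = 4100 / 25 = 164 mm, within the 165 mm limit.
From 2R + T = 629: T = 629 − 328 = 301 mm.
Treads = 25 − 1 = 24; going = 24 × 301 = 7224 mm.

7224 mm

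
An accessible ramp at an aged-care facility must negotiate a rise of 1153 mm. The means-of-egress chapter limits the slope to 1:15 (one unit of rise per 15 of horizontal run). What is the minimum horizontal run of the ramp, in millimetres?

17295 mm

At 1:15 the run is 15 × 1153 = 17295 mm.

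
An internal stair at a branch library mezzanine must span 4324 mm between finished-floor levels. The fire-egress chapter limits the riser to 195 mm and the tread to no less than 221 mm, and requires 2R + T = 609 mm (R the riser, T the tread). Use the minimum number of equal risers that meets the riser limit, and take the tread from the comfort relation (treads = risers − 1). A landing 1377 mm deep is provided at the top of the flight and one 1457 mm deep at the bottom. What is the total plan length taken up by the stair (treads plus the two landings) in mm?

4324 / 195 = 22.17, so 23 risers are needed.
Each riser is 4324/23 = 188 mm (≤ 195 mm).
From 2R + T = 609: T = 609 − 376 = 233 mm.
Going = (23 − 1) × 233 = 5126 mm.
Enclosure = 5126 + 1377 + 1457 = 7960 mm.

7960 mm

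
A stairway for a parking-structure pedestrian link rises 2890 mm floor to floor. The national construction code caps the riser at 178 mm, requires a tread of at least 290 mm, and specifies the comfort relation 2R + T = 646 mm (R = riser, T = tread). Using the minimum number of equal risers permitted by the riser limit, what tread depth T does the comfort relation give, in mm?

306 mm

⌈2890/178⌉ = 17 risers.
R = 2890 ÷ 17 = 170 mm.
T = 646 − 2·170 = 306 mm, which satisfies the 290 mm minimum.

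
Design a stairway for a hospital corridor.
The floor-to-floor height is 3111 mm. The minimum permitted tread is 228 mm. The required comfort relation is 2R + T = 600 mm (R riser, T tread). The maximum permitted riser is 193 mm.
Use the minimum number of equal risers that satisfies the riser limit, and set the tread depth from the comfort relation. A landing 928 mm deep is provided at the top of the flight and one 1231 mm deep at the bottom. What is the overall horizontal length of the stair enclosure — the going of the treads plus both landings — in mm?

At most 193 each: 3111/193 = 16.12, giving 17 risers.
Riser R = 3111 / 17 = 183 mm, within the 193 mm limit.
Tread T = 600 − 2 × 183 = 234 mm (≥ 228 mm).
Treads = 17 − 1 = 16; going = 16 × 234 = 3744 mm.
Add landings: 3744 + 928 + 1231 = 5903 mm.

5903 mm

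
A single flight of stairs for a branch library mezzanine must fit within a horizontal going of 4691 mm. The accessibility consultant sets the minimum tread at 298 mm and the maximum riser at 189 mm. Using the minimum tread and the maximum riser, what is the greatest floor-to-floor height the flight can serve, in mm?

3024 mm

4691 / 298 = 15.74, so 15 treads fit.
Risers = treads + 1 = 16.
Maximum height = 16 × 189 = 3024 mm.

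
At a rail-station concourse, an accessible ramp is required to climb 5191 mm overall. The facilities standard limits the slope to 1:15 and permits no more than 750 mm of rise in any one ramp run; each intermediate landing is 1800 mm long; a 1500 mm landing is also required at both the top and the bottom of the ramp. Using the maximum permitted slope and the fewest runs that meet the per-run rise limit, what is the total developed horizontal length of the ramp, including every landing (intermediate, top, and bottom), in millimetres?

91665 mm

At most 750 each: 5191/750 = 6.92, giving 7 ramp runs. That means 6 intermediate landings.
Horizontal run for 5191 mm of rise at 1:15 is 5191 × 15 = 77865 mm.
Intermediate landings: 6 × 1800 = 10800 mm.
Top and bottom landings: 2 × 1500 = 3000 mm.
Total = 77865 + 10800 + 3000 = 91665 mm.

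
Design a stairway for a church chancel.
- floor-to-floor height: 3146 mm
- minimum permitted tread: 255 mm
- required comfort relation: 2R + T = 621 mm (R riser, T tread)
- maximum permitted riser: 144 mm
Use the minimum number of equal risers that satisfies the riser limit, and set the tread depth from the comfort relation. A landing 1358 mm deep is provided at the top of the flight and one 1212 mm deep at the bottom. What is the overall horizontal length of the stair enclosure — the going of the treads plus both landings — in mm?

9605 mm

At most 144 each: 3146/144 = 21.85, giving 22 risers.
R = 3146 ÷ 22 = 143 mm.
Tread T = 621 − 2 × 143 = 335 mm (≥ 255 mm).
Going = (22 − 1) × 335 = 7035 mm.
Add landings: 7035 + 1358 + 1212 = 9605 mm.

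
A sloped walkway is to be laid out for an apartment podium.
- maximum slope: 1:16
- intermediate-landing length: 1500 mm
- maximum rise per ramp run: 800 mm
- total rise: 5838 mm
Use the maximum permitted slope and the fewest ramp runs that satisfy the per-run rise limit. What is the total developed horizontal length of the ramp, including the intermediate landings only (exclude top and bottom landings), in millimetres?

103908 mm

⌈5838/800⌉ = 8 ramp runs. That means 7 intermediate landings.
Horizontal run for 5838 mm of rise at 1:16 is 5838 × 16 = 93408 mm.
7 intermediate landings contribute 7 × 1500 = 10500 mm.
Developed length = 93408 + 10500 = 103908 mm.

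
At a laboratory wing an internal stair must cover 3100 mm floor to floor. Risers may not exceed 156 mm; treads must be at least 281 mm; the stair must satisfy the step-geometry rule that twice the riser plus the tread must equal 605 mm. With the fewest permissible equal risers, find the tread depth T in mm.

3100 / 156 = 19.872 → round up to 20 risers.
Each riser is 3100/20 = 155 mm (≤ 156 mm).
T = 605 − 2·155 = 295 mm, which satisfies the 281 mm minimum.

295 mm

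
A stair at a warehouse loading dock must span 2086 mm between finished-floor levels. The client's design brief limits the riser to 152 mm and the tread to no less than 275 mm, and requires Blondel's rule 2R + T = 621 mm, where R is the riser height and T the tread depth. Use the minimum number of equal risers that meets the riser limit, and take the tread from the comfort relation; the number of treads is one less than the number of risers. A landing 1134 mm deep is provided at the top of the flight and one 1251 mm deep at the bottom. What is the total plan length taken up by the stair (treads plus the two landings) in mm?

⌈2086/152⌉ = 14 risers.
Each riser is 2086/14 = 149 mm (≤ 152 mm).
T = 621 − 2·149 = 323 mm, which satisfies the 275 mm minimum.
Treads = 14 − 1 = 13; going = 13 × 323 = 4199 mm.
Add landings: 4199 + 1134 + 1251 = 6584 mm.

6584 mm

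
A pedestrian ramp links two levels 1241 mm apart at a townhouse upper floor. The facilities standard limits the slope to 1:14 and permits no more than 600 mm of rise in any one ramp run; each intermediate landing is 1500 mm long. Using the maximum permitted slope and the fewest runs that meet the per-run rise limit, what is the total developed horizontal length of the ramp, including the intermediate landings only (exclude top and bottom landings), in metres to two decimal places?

20.37 m

⌈1241/600⌉ = 3 ramp runs. That means 2 intermediate landings.
Ramp run (horizontal) at 1:14: 1241 × 14 = 17374 mm.
2 intermediate landings contribute 2 × 1500 = 3000 mm.
Total developed length = 17374 + 3000 = 20374 mm.
= 20.37 m.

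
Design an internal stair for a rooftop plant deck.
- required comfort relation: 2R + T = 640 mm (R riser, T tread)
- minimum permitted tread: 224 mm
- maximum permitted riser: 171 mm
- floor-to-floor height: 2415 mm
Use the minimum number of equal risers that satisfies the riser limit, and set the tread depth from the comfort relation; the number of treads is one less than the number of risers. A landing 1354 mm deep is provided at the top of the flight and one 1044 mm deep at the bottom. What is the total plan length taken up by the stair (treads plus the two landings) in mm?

2415 / 171 = 14.123 → round up to 15 risers.
Riser R = 2415 / 15 = 161 mm, within the 171 mm limit.
T = 640 − 2·161 = 318 mm, which satisfies the 224 mm minimum.
Treads = 15 − 1 = 14; going = 14 × 318 = 4452 mm.
Enclosure = 4452 + 1354 + 1044 = 6850 mm.

6850 mm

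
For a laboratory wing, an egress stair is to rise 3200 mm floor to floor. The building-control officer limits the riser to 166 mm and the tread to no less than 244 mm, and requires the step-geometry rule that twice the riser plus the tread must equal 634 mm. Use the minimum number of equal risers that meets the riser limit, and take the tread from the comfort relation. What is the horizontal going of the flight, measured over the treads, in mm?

5966 mm

At most 166 each: 3200/166 = 19.28, giving 20 risers.
Riser R = 3200 / 20 = 160 mm, within the 166 mm limit.
From 2R + T = 634: T = 634 − 320 = 314 mm.
20 risers give 19 treads; going = 19 × 314 = 5966 mm.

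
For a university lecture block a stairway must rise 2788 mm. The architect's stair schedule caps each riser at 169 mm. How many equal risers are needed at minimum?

2788 / 169 = 16.50, so 17 risers are needed.

17 risers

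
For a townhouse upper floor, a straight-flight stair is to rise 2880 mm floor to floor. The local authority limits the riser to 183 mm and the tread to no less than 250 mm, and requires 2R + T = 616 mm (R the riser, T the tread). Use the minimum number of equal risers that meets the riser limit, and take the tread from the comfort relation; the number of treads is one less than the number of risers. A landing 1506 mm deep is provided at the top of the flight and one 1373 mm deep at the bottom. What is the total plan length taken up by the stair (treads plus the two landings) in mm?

6719 mm

2880 / 183 = 15.738 → round up to 16 risers.
Riser R = 2880 / 16 = 180 mm, within the 183 mm limit.
From 2R + T = 616: T = 616 − 360 = 256 mm.
Treads = 16 − 1 = 15; going = 15 × 256 = 3840 mm.
Add landings: 3840 + 1506 + 1373 = 6719 mm.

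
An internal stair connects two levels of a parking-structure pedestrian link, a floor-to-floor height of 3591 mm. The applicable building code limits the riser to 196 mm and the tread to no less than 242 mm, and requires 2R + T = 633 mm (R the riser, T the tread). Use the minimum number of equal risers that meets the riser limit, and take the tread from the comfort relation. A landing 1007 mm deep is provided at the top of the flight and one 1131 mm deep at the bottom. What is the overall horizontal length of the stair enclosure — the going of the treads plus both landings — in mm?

3591 / 196 = 18.32, so 19 risers are needed.
Riser R = 3591 / 19 = 189 mm, within the 196 mm limit.
T = 633 − 2·189 = 255 mm, which satisfies the 242 mm minimum.
Treads = 19 − 1 = 18; going = 18 × 255 = 4590 mm.
Add landings: 4590 + 1007 + 1131 = 6728 mm.

6728 mm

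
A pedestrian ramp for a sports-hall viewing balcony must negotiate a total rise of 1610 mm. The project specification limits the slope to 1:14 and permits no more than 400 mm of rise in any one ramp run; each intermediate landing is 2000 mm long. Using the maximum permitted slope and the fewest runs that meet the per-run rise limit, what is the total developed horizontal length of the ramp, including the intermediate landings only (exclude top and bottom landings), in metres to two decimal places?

At most 400 each: 1610/400 = 4.03, giving 5 ramp runs. That means 4 intermediate landings.
Ramp run (horizontal) at 1:14: 1610 × 14 = 22540 mm.
4 intermediate landings contribute 4 × 2000 = 8000 mm.
Developed length = 22540 + 8000 = 30540 mm.
= 30.54 m.

30.54 m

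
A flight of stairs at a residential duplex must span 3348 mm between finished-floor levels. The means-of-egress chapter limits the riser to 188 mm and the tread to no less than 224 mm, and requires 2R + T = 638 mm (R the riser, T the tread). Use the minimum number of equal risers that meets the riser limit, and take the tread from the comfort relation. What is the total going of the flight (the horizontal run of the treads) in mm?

4522 mm

⌈3348/188⌉ = 18 risers.
Riser R = 3348 / 18 = 186 mm, within the 188 mm limit.
Tread T = 638 − 2 × 186 = 266 mm (≥ 224 mm).
Treads = 18 − 1 = 17; going = 17 × 266 = 4522 mm.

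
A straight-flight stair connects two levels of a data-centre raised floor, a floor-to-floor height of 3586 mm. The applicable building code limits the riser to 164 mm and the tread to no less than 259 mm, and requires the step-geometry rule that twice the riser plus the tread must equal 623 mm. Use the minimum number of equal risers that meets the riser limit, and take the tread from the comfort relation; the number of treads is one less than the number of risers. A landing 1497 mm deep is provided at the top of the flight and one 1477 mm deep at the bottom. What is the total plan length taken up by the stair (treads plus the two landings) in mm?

⌈3586/164⌉ = 22 risers.
R = 3586 ÷ 22 = 163 mm.
Tread T = 623 − 2 × 163 = 297 mm (≥ 259 mm).
22 risers give 21 treads; going = 21 × 297 = 6237 mm.
Enclosure = 6237 + 1497 + 1477 = 9211 mm.

9211 mm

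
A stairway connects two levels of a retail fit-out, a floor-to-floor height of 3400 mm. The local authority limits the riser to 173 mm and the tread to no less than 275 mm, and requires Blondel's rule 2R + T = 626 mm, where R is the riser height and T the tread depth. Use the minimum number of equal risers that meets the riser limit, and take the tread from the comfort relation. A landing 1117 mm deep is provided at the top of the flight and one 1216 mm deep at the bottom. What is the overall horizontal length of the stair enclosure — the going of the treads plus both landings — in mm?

3400 / 173 = 19.65, so 20 risers are needed.
Each riser is 3400/20 = 170 mm (≤ 173 mm).
T = 626 − 2·170 = 286 mm, which satisfies the 275 mm minimum.
Treads = 20 − 1 = 19; going = 19 × 286 = 5434 mm.
Add landings: 5434 + 1117 + 1216 = 7767 mm.

7767 mm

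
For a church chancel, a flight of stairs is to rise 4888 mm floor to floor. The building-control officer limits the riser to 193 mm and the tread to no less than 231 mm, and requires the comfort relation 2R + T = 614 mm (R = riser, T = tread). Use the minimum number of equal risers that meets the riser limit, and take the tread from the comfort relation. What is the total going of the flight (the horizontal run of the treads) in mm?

4888 / 193 = 25.326 → round up to 26 risers.
R = 4888 ÷ 26 = 188 mm.
Tread T = 614 − 2 × 188 = 238 mm (≥ 231 mm).
Going = (26 − 1) × 238 = 5950 mm.

5950 mm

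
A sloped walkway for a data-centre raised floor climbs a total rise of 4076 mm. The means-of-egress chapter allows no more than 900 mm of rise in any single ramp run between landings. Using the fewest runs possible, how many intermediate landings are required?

4 intermediate landings

⌈4076/900⌉ = 5 ramp runs.
5 runs are separated by 4 intermediate landings.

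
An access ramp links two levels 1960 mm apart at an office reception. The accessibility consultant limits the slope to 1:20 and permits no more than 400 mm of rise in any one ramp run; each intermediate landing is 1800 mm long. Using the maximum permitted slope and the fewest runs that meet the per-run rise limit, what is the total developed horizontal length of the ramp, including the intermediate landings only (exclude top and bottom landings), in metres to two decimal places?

1960 / 400 = 4.90, so 5 ramp runs are needed. That means 4 intermediate landings.
Ramp run (horizontal) at 1:20: 1960 × 20 = 39200 mm.
Intermediate landings: 4 × 1800 = 7200 mm.
Total developed length = 39200 + 7200 = 46400 mm.
= 46.40 m.

46.40 m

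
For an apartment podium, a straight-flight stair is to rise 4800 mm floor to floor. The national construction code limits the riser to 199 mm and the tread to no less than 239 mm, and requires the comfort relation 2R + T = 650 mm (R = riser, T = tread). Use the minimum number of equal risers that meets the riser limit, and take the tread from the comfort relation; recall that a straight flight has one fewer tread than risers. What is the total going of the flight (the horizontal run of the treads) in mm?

6384 mm

4800 / 199 = 24.121 → round up to 25 risers.
R = 4800 ÷ 25 = 192 mm.
Tread T = 650 − 2 × 192 = 266 mm (≥ 239 mm).
Treads = 25 − 1 = 24; going = 24 × 266 = 6384 mm.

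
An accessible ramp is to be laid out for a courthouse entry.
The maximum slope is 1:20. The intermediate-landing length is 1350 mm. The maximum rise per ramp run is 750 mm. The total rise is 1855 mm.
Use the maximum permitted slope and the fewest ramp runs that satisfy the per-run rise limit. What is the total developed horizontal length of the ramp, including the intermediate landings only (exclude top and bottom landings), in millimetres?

1855 / 750 = 2.47, so 3 ramp runs are needed. That means 2 intermediate landings.
Horizontal run for 1855 mm of rise at 1:20 is 1855 × 20 = 37100 mm.
2 intermediate landings contribute 2 × 1350 = 2700 mm.
Developed length = 37100 + 2700 = 39800 mm.

39800 mm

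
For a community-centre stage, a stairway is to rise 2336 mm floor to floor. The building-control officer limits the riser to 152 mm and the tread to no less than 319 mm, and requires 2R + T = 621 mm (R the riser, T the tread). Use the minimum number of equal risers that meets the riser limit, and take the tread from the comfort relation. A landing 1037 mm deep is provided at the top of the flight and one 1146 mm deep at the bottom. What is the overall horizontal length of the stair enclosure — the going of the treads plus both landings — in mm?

⌈2336/152⌉ = 16 risers.
Each riser is 2336/16 = 146 mm (≤ 152 mm).
From 2R + T = 621: T = 621 − 292 = 329 mm.
16 risers give 15 treads; going = 15 × 329 = 4935 mm.
Enclosure = 4935 + 1037 + 1146 = 7118 mm.

7118 mm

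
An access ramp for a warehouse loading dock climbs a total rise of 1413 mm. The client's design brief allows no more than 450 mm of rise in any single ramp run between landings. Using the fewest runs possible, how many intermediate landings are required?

1413 / 450 = 3.14, so 4 ramp runs are needed.
4 runs are separated by 3 intermediate landings.

3 intermediate landings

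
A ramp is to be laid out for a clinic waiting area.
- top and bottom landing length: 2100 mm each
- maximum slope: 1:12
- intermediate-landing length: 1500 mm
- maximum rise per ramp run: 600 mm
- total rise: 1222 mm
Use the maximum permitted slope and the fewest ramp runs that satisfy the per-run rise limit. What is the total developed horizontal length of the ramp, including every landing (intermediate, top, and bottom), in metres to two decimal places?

At most 600 each: 1222/600 = 2.04, giving 3 ramp runs. That means 2 intermediate landings.
Ramp run (horizontal) at 1:12: 1222 × 12 = 14664 mm.
Intermediate landings: 2 × 1500 = 3000 mm.
Top and bottom landings: 2 × 2100 = 4200 mm.
Total = 14664 + 3000 + 4200 = 21864 mm.
= 21.86 m.

21.86 m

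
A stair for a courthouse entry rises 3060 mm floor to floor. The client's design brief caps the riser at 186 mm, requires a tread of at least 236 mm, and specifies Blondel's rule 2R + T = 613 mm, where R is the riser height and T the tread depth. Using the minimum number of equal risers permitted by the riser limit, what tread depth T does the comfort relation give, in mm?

⌈3060/186⌉ = 17 risers.
Riser R = 3060 / 17 = 180 mm, within the 186 mm limit.
Tread T = 613 − 2 × 180 = 253 mm (≥ 236 mm).

253 mm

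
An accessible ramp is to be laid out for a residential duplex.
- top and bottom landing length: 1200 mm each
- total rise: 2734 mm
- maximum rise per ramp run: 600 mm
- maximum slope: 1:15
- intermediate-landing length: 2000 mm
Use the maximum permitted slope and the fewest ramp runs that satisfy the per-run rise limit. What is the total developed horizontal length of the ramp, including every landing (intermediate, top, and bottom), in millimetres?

51410 mm

2734 / 600 = 4.56, so 5 ramp runs are needed. That means 4 intermediate landings.
Ramp run (horizontal) at 1:15: 2734 × 15 = 41010 mm.
4 intermediate landings contribute 4 × 2000 = 8000 mm.
Top and bottom landings: 2 × 1200 = 2400 mm.
Total = 41010 + 8000 + 2400 = 51410 mm.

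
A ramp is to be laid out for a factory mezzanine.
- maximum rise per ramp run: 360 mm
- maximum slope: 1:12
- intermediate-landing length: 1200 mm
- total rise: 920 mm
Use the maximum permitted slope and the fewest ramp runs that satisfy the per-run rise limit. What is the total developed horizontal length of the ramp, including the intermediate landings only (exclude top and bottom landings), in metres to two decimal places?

920 / 360 = 2.556 → round up to 3 ramp runs. That means 2 intermediate landings.
Ramp run (horizontal) at 1:12: 920 × 12 = 11040 mm.
Intermediate landings: 2 × 1200 = 2400 mm.
Total developed length = 11040 + 2400 = 13440 mm.
= 13.44 m.

13.44 m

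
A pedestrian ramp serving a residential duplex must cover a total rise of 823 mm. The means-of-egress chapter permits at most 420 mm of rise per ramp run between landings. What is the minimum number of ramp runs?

2 runs

823 / 420 = 1.960 → round up to 2 ramp runs.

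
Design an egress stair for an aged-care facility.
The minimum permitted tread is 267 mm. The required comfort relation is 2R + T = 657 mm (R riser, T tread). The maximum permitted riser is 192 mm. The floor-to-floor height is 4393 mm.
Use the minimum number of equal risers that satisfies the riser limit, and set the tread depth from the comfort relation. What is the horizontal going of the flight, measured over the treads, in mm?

6050 mm

4393 / 192 = 22.88, so 23 risers are needed.
Riser R = 4393 / 23 = 191 mm, within the 192 mm limit.
From 2R + T = 657: T = 657 − 382 = 275 mm.
Going = (23 − 1) × 275 = 6050 mm.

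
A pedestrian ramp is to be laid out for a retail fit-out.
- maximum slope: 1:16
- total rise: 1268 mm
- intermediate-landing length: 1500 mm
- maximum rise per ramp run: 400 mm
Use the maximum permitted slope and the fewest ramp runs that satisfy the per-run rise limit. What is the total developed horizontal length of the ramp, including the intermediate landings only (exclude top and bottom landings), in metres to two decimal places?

⌈1268/400⌉ = 4 ramp runs. That means 3 intermediate landings.
Ramp run (horizontal) at 1:16: 1268 × 16 = 20288 mm.
Intermediate landings: 3 × 1500 = 4500 mm.
Developed length = 20288 + 4500 = 24788 mm.
= 24.79 m.

24.79 m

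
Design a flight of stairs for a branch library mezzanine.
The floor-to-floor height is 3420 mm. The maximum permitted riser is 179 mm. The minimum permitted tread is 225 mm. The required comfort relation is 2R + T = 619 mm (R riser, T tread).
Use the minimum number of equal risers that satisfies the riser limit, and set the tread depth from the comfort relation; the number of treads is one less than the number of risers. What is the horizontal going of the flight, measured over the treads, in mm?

At most 179 each: 3420/179 = 19.11, giving 20 risers.
R = 3420 ÷ 20 = 171 mm.
T = 619 − 2·171 = 277 mm, which satisfies the 225 mm minimum.
Going = (20 − 1) × 277 = 5263 mm.

5263 mm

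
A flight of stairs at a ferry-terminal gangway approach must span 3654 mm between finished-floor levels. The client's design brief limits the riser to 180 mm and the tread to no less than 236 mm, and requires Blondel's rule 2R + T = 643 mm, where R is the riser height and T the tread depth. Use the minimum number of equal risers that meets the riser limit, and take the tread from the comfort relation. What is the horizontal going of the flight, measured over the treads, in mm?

5900 mm

3654 / 180 = 20.300 → round up to 21 risers.
R = 3654 ÷ 21 = 174 mm.
From 2R + T = 643: T = 643 − 348 = 295 mm.
21 risers give 20 treads; going = 20 × 295 = 5900 mm.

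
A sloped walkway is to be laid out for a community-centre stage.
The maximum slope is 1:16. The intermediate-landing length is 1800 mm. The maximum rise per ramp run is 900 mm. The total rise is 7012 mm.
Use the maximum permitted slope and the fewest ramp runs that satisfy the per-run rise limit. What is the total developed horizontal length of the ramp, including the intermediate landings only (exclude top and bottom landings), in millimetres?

7012 / 900 = 7.79, so 8 ramp runs are needed. That means 7 intermediate landings.
Ramp run (horizontal) at 1:16: 7012 × 16 = 112192 mm.
Intermediate landings: 7 × 1800 = 12600 mm.
Developed length = 112192 + 12600 = 124792 mm.

124792 mm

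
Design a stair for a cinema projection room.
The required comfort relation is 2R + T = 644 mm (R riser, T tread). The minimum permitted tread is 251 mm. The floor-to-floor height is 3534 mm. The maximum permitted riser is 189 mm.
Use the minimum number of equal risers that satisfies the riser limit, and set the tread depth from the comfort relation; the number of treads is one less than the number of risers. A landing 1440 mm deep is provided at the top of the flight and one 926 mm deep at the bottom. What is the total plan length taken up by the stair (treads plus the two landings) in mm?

7262 mm

3534 / 189 = 18.698 → round up to 19 risers.
R = 3534 ÷ 19 = 186 mm.
Tread T = 644 − 2 × 186 = 272 mm (≥ 251 mm).
19 risers give 18 treads; going = 18 × 272 = 4896 mm.
Enclosure = 4896 + 1440 + 926 = 7262 mm.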